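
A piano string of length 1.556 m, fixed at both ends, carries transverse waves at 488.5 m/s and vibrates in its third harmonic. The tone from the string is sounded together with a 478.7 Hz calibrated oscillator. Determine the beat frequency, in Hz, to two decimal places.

7.78 Hz

For a string fixed at both ends, f_n = n·v/(2L) = 3·488.5/(2·1.556) = 470.9190 Hz.
f_beat = |470.9190 − 478.7| = 7.78 Hz.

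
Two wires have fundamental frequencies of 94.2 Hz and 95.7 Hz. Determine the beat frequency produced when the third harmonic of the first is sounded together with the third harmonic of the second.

4.5 Hz

Third harmonic of the first: 3·94.2 = 282.6 Hz.
Third harmonic of the second: 3·95.7 = 287.1 Hz.
f_beat = |282.6 − 287.1| = 4.5 Hz.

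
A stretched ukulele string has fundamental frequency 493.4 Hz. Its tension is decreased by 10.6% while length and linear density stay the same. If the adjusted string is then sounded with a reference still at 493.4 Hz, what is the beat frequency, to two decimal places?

For a string, f ∝ √T, so the new frequency is 493.4·√0.894 = 466.5175 Hz.
f_beat = |466.5175 − 493.4| = 26.88 Hz.

26.88 Hz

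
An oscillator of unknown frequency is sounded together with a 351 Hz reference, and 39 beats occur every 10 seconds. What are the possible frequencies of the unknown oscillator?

Beat frequency = 39/10 = 3.9 Hz.
|f − 351| = 3.9, so f = 351 ± 3.9.

347.1 Hz or 354.9 Hz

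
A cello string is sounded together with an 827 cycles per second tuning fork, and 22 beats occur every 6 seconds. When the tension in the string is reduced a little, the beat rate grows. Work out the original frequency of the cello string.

Beat frequency = 22/6 = 3.6667 Hz.
|f − 827| = 3.6667, so the cello string was at either 823.3333 Hz or 830.6667 Hz.
Lower tension means lower frequency; the adjustment lowers the cello string's frequency.
The beat rate rose, so the adjustment moved the cello string further from 827 Hz — it was already below the reference.

823.3333 Hz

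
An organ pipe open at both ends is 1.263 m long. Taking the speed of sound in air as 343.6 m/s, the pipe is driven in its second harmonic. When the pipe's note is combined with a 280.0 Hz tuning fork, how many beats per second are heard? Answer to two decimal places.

7.95 Hz

Open pipe: f_n = n·v/(2L) = 2·343.6/(2·1.263) = 272.0507 Hz.
f_beat = |272.0507 − 280.0| = 7.95 Hz.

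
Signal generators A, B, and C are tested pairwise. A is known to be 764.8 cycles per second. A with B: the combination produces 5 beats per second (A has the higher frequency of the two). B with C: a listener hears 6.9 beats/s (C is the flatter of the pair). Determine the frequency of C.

B is below A, so f_B = 764.8 − 5 = 759.8 Hz.
C is below B, so f_C = 759.8 − 6.9 = 752.9 Hz.

752.9 Hz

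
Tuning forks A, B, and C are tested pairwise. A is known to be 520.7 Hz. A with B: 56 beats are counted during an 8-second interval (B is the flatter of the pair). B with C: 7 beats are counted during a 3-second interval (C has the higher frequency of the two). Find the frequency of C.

516.0333 Hz

A–B: Beat frequency = 56/8 = 7 Hz.
B is below A, so f_B = 520.7 − 7 = 513.7 Hz.
B–C: Beat frequency = 7/3 = 2.3333 Hz.
C is above B, so f_C = 513.7 + 2.3333 = 516.0333 Hz.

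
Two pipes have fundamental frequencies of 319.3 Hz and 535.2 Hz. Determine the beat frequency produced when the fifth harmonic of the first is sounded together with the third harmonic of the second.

9.1 Hz

Fifth harmonic of the first: 5·319.3 = 1596.5 Hz.
Third harmonic of the second: 3·535.2 = 1605.6 Hz.
f_beat = |1596.5 − 1605.6| = 9.1 Hz.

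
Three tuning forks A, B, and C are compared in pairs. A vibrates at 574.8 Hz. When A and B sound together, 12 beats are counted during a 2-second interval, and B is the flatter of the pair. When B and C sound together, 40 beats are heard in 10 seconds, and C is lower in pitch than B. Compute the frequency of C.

564.8 Hz

A–B: Beat frequency = 12/2 = 6 Hz.
B is below A, so f_B = 574.8 − 6 = 568.8 Hz.
B–C: Beat frequency = 40/10 = 4 Hz.
C is below B, so f_C = 568.8 − 4 = 564.8 Hz.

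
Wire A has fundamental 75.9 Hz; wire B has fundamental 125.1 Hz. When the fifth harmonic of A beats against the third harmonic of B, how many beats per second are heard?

4.2 Hz

Fifth harmonic of the first: 5·75.9 = 379.5 Hz.
Third harmonic of the second: 3·125.1 = 375.3 Hz.
f_beat = |379.5 − 375.3| = 4.2 Hz.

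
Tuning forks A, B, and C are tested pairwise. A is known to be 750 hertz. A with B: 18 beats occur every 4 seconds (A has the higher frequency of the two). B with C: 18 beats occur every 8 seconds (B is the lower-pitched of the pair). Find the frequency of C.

A–B: Beat frequency = 18/4 = 4.5 Hz.
B is below A, so f_B = 750 − 4.5 = 745.5 Hz.
B–C: Beat frequency = 18/8 = 2.25 Hz.
C is above B, so f_C = 745.5 + 2.25 = 747.75 Hz.

747.75 Hz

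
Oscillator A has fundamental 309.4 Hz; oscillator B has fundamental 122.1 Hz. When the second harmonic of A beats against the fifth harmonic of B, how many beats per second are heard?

8.3 Hz

Second harmonic of the first: 2·309.4 = 618.8 Hz.
Fifth harmonic of the second: 5·122.1 = 610.5 Hz.
f_beat = |618.8 − 610.5| = 8.3 Hz.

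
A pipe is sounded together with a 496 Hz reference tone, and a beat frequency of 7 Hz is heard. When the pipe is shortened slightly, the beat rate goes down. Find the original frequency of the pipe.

|f − 496| = 7, so the pipe was at either 489 Hz or 503 Hz.
A shorter pipe has a higher fundamental; the adjustment raises the pipe's frequency.
The beat rate fell, so the adjustment moved the pipe toward 496 Hz — it must have started below the reference.

489 Hz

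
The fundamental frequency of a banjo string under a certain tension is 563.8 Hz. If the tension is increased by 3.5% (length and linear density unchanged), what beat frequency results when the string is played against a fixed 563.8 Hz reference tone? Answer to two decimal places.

For a string, f ∝ √T, so the new frequency is 563.8·√1.035 = 573.5816 Hz.
f_beat = |573.5816 − 563.8| = 9.78 Hz.

9.78 Hz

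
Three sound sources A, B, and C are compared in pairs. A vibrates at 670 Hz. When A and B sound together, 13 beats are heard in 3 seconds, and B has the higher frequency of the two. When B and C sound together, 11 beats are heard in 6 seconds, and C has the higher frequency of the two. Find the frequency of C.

A–B: Beat frequency = 13/3 = 4.3333 Hz.
B is above A, so f_B = 670 + 4.3333 = 674.3333 Hz.
B–C: Beat frequency = 11/6 = 1.8333 Hz.
C is above B, so f_C = 674.3333 + 1.8333 = 676.1667 Hz.

676.1667 Hz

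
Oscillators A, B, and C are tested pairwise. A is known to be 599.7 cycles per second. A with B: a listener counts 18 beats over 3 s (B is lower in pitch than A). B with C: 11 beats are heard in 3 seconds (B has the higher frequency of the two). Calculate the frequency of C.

A–B: Beat frequency = 18/3 = 6 Hz.
B is below A, so f_B = 599.7 − 6 = 593.7 Hz.
B–C: Beat frequency = 11/3 = 3.6667 Hz.
C is below B, so f_C = 593.7 − 3.6667 = 590.0333 Hz.

590.0333 Hz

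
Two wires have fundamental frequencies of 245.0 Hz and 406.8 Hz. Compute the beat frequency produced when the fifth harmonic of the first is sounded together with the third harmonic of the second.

4.6 Hz

Fifth harmonic of the first: 5·245.0 = 1225.0 Hz.
Third harmonic of the second: 3·406.8 = 1220.4 Hz.
f_beat = |1225.0 − 1220.4| = 4.6 Hz.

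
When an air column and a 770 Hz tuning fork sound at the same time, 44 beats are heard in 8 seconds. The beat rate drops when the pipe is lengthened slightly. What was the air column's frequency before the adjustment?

775.5 Hz

Beat frequency = 44/8 = 5.5 Hz.
|f − 770| = 5.5, so the air column was at either 764.5 Hz or 775.5 Hz.
A longer pipe has a lower fundamental; the adjustment lowers the air column's frequency.
The beat rate fell, so the adjustment moved the air column toward 770 Hz — it must have started above the reference.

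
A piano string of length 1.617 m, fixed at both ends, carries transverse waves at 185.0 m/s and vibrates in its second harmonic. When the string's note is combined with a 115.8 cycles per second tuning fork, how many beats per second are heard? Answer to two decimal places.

1.39 Hz

For a string fixed at both ends, f_n = n·v/(2L) = 2·185.0/(2·1.617) = 114.4094 Hz.
f_beat = |114.4094 − 115.8| = 1.39 Hz.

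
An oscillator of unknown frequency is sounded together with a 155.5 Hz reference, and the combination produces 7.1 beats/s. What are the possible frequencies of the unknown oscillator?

|f − 155.5| = 7.1, so f = 155.5 ± 7.1.

148.4 Hz or 162.6 Hz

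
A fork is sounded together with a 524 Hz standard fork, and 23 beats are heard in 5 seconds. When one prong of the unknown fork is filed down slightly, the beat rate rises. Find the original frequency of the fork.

Beat frequency = 23/5 = 4.6 Hz.
|f − 524| = 4.6, so the fork was at either 519.4 Hz or 528.6 Hz.
Filing a prong removes mass and raises the fork's frequency; the adjustment raises the fork's frequency.
The beat rate rose, so the adjustment moved the fork further from 524 Hz — it was already above the reference.

528.6 Hz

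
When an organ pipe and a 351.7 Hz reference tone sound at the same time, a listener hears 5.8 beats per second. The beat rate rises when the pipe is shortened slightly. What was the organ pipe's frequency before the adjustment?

|f − 351.7| = 5.8, so the organ pipe was at either 345.9 Hz or 357.5 Hz.
A shorter pipe has a higher fundamental; the adjustment raises the organ pipe's frequency.
The beat rate rose, so the adjustment moved the organ pipe further from 351.7 Hz — it was already above the reference.

357.5 Hz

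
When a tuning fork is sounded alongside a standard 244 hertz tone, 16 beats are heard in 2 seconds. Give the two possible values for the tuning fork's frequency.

Beat frequency = 16/2 = 8 Hz.
|f − 244| = 8, so f = 244 ± 8.

236 Hz or 252 Hz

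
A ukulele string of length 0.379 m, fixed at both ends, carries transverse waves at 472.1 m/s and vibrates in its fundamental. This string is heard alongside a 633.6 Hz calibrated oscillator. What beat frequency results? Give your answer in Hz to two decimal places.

10.78 Hz

For a string fixed at both ends, f_n = n·v/(2L) = 1·472.1/(2·0.379) = 622.8232 Hz.
f_beat = |622.8232 − 633.6| = 10.78 Hz.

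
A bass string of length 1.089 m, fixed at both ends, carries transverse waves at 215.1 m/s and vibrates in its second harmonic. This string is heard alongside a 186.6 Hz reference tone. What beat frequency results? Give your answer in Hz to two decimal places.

For a string fixed at both ends, f_n = n·v/(2L) = 2·215.1/(2·1.089) = 197.5207 Hz.
f_beat = |197.5207 − 186.6| = 10.92 Hz.

10.92 Hz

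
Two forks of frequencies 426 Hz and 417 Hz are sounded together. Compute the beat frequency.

9 Hz

Beats arise from superposition of two nearby frequencies; the beat rate is |f₁ − f₂|.
|426 − 417| = 9 Hz.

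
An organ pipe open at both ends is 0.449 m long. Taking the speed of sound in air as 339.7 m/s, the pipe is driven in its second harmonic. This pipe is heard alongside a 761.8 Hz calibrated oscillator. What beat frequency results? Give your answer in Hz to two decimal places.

5.23 Hz

Open pipe: f_n = n·v/(2L) = 2·339.7/(2·0.449) = 756.5702 Hz.
f_beat = |756.5702 − 761.8| = 5.23 Hz.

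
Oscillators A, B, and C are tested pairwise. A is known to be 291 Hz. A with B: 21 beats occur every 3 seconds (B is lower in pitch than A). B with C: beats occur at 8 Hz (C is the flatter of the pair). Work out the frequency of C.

A–B: Beat frequency = 21/3 = 7 Hz.
B is below A, so f_B = 291 − 7 = 284 Hz.
C is below B, so f_C = 284 − 8 = 276 Hz.

276 Hz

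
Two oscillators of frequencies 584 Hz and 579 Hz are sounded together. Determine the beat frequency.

The beat frequency equals the magnitude of the frequency difference.
|584 − 579| = 5 Hz.

5 Hz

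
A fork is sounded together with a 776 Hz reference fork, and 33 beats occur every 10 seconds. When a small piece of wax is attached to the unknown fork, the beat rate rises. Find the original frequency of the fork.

772.7 Hz

Beat frequency = 33/10 = 3.3 Hz.
|f − 776| = 3.3, so the fork was at either 772.7 Hz or 779.3 Hz.
Loading a fork with wax lowers its frequency; the adjustment lowers the fork's frequency.
The beat rate rose, so the adjustment moved the fork further from 776 Hz — it was already below the reference.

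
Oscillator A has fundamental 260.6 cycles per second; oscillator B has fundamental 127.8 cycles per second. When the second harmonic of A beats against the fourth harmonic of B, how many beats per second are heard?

Second harmonic of the first: 2·260.6 = 521.2 Hz.
Fourth harmonic of the second: 4·127.8 = 511.2 Hz.
f_beat = |521.2 − 511.2| = 10.0 Hz.

10.0 Hz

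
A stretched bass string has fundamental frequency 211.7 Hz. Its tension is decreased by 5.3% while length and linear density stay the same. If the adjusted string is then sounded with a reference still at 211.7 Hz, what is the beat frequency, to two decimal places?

For a string, f ∝ √T, so the new frequency is 211.7·√0.947 = 206.0136 Hz.
f_beat = |206.0136 − 211.7| = 5.69 Hz.

5.69 Hz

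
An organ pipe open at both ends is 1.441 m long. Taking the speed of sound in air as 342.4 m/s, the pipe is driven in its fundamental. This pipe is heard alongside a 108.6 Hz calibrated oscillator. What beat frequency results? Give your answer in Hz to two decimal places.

10.21 Hz

Open pipe: f_n = n·v/(2L) = 1·342.4/(2·1.441) = 118.8064 Hz.
f_beat = |118.8064 − 108.6| = 10.21 Hz.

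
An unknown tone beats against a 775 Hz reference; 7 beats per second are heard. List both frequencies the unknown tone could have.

768 Hz or 782 Hz

|f − 775| = 7, so f = 775 ± 7.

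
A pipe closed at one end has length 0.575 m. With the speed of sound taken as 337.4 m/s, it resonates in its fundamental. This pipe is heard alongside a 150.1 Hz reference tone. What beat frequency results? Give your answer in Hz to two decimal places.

Closed pipe (odd harmonics): f_n = n·v/(4L) = 1·337.4/(4·0.575) = 146.6957 Hz.
f_beat = |146.6957 − 150.1| = 3.40 Hz.

3.40 Hz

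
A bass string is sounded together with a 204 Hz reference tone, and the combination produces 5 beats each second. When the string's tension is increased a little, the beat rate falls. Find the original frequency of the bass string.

199 Hz

|f − 204| = 5, so the bass string was at either 199 Hz or 209 Hz.
Higher tension means higher frequency; the adjustment raises the bass string's frequency.
The beat rate fell, so the adjustment moved the bass string toward 204 Hz — it must have started below the reference.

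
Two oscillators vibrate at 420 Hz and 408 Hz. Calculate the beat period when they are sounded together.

f_beat = |420 − 408| = 12 Hz.
Beat period T = 1 / f_beat = 1 / 12 s.

0.083 s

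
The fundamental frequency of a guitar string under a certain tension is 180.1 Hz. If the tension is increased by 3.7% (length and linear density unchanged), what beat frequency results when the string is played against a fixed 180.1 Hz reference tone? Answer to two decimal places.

For a string, f ∝ √T, so the new frequency is 180.1·√1.037 = 183.4016 Hz.
f_beat = |183.4016 − 180.1| = 3.30 Hz.

3.30 Hz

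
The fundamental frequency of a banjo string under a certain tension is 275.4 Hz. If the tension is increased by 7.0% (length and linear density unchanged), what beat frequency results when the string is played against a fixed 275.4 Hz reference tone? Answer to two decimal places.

For a string, f ∝ √T, so the new frequency is 275.4·√1.070 = 284.8760 Hz.
f_beat = |284.8760 − 275.4| = 9.48 Hz.

9.48 Hz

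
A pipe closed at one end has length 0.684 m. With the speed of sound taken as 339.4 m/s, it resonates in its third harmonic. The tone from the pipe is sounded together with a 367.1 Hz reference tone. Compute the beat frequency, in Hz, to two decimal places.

Closed pipe (odd harmonics): f_n = n·v/(4L) = 3·339.4/(4·0.684) = 372.1491 Hz.
f_beat = |372.1491 − 367.1| = 5.05 Hz.

5.05 Hz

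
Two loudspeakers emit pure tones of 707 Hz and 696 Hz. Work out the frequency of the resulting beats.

f_beat = |f₁ − f₂|.
|707 − 696| = 11 Hz.

11 Hz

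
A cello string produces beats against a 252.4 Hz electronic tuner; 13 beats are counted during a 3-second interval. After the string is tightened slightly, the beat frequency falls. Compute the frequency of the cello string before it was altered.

Beat frequency = 13/3 = 4.3333 Hz.
|f − 252.4| = 4.3333, so the cello string was at either 248.0667 Hz or 256.7333 Hz.
Increasing tension raises a string's frequency; the adjustment raises the cello string's frequency.
The beat rate fell, so the adjustment moved the cello string toward 252.4 Hz — it must have started below the reference.

248.0667 Hz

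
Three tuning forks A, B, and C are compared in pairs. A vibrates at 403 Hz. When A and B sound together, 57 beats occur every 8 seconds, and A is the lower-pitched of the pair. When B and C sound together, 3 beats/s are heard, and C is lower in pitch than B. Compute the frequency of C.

A–B: Beat frequency = 57/8 = 7.125 Hz.
B is above A, so f_B = 403 + 7.125 = 410.125 Hz.
C is below B, so f_C = 410.125 − 3 = 407.125 Hz.

407.125 Hz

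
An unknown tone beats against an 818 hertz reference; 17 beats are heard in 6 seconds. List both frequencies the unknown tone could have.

815.1667 Hz or 820.8333 Hz

Beat frequency = 17/6 = 2.8333 Hz.
|f − 818| = 2.8333, so f = 818 ± 2.8333.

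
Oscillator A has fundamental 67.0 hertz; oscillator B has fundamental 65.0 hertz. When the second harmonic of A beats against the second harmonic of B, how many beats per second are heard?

Second harmonic of the first: 2·67.0 = 134.0 Hz.
Second harmonic of the second: 2·65.0 = 130.0 Hz.
f_beat = |134.0 − 130.0| = 4.0 Hz.

4.0 Hz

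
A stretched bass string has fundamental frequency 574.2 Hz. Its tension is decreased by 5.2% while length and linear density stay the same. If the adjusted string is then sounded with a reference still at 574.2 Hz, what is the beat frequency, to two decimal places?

15.13 Hz

For a string, f ∝ √T, so the new frequency is 574.2·√0.948 = 559.0715 Hz.
f_beat = |559.0715 − 574.2| = 15.13 Hz.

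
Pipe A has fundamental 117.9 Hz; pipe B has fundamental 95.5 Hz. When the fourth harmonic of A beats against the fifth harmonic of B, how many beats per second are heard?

5.9 Hz

Fourth harmonic of the first: 4·117.9 = 471.6 Hz.
Fifth harmonic of the second: 5·95.5 = 477.5 Hz.
f_beat = |471.6 − 477.5| = 5.9 Hz.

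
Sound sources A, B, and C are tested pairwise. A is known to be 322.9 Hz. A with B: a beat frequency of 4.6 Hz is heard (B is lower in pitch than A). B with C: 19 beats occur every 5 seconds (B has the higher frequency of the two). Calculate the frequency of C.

B is below A, so f_B = 322.9 − 4.6 = 318.3 Hz.
B–C: Beat frequency = 19/5 = 3.8 Hz.
C is below B, so f_C = 318.3 − 3.8 = 314.5 Hz.

314.5 Hz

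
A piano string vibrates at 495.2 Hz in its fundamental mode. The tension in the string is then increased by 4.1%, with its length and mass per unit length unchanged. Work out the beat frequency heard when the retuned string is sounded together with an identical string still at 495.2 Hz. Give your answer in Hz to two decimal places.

For a string, f ∝ √T, so the new frequency is 495.2·√1.041 = 505.2496 Hz.
f_beat = |505.2496 − 495.2| = 10.05 Hz.

10.05 Hz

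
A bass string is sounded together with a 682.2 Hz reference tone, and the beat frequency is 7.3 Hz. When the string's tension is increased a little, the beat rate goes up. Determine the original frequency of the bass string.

|f − 682.2| = 7.3, so the bass string was at either 674.9 Hz or 689.5 Hz.
Higher tension means higher frequency; the adjustment raises the bass string's frequency.
The beat rate rose, so the adjustment moved the bass string further from 682.2 Hz — it was already above the reference.

689.5 Hz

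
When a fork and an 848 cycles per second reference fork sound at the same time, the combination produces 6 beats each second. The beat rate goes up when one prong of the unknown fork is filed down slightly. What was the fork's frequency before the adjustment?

854 Hz

|f − 848| = 6, so the fork was at either 842 Hz or 854 Hz.
Filing a prong removes mass and raises the fork's frequency; the adjustment raises the fork's frequency.
The beat rate rose, so the adjustment moved the fork further from 848 Hz — it was already above the reference.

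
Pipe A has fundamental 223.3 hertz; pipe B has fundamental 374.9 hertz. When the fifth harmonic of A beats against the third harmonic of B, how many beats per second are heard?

8.2 Hz

Fifth harmonic of the first: 5·223.3 = 1116.5 Hz.
Third harmonic of the second: 3·374.9 = 1124.7 Hz.
f_beat = |1116.5 − 1124.7| = 8.2 Hz.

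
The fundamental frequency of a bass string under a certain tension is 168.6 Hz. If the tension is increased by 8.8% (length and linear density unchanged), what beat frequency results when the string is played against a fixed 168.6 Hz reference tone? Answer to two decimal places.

7.26 Hz

For a string, f ∝ √T, so the new frequency is 168.6·√1.088 = 175.8620 Hz.
f_beat = |175.8620 − 168.6| = 7.26 Hz.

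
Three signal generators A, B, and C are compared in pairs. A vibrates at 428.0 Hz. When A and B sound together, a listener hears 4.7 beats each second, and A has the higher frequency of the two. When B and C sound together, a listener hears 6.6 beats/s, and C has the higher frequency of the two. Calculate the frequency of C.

429.9 Hz

B is below A, so f_B = 428.0 − 4.7 = 423.3 Hz.
C is above B, so f_C = 423.3 + 6.6 = 429.9 Hz.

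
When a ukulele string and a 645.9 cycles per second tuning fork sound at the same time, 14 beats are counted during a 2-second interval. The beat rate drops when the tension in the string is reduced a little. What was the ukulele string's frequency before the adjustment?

652.9 Hz

Beat frequency = 14/2 = 7 Hz.
|f − 645.9| = 7, so the ukulele string was at either 638.9 Hz or 652.9 Hz.
Lower tension means lower frequency; the adjustment lowers the ukulele string's frequency.
The beat rate fell, so the adjustment moved the ukulele string toward 645.9 Hz — it must have started above the reference.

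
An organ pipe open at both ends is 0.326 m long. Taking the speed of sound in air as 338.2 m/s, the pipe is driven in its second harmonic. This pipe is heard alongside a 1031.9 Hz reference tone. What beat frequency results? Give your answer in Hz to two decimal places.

5.52 Hz

Open pipe: f_n = n·v/(2L) = 2·338.2/(2·0.326) = 1037.4233 Hz.
f_beat = |1037.4233 − 1031.9| = 5.52 Hz.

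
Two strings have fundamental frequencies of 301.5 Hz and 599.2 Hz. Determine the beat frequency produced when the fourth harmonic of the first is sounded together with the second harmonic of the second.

7.6 Hz

Fourth harmonic of the first: 4·301.5 = 1206.0 Hz.
Second harmonic of the second: 2·599.2 = 1198.4 Hz.
f_beat = |1206.0 − 1198.4| = 7.6 Hz.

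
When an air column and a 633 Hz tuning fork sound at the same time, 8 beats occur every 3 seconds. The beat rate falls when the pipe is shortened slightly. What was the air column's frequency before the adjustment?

630.3333 Hz

Beat frequency = 8/3 = 2.6667 Hz.
|f − 633| = 2.6667, so the air column was at either 630.3333 Hz or 635.6667 Hz.
A shorter pipe has a higher fundamental; the adjustment raises the air column's frequency.
The beat rate fell, so the adjustment moved the air column toward 633 Hz — it must have started below the reference.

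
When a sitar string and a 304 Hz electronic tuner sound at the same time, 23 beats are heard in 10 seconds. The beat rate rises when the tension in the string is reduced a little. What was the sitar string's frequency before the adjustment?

Beat frequency = 23/10 = 2.3 Hz.
|f − 304| = 2.3, so the sitar string was at either 301.7 Hz or 306.3 Hz.
Lower tension means lower frequency; the adjustment lowers the sitar string's frequency.
The beat rate rose, so the adjustment moved the sitar string further from 304 Hz — it was already below the reference.

301.7 Hz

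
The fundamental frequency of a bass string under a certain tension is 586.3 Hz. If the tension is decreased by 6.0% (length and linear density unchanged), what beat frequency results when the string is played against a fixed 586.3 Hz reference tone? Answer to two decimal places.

17.86 Hz

For a string, f ∝ √T, so the new frequency is 586.3·√0.940 = 568.4389 Hz.
f_beat = |568.4389 − 586.3| = 17.86 Hz.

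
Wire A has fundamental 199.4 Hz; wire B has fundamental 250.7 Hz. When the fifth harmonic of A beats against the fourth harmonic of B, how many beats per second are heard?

Fifth harmonic of the first: 5·199.4 = 997.0 Hz.
Fourth harmonic of the second: 4·250.7 = 1002.8 Hz.
f_beat = |997.0 − 1002.8| = 5.8 Hz.

5.8 Hz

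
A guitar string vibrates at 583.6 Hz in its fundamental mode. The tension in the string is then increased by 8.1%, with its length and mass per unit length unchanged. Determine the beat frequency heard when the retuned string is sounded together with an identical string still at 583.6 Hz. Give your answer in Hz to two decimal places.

23.18 Hz

For a string, f ∝ √T, so the new frequency is 583.6·√1.081 = 606.7756 Hz.
f_beat = |606.7756 − 583.6| = 23.18 Hz.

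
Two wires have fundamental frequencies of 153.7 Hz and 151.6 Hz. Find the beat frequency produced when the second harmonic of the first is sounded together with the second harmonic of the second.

4.2 Hz

Second harmonic of the first: 2·153.7 = 307.4 Hz.
Second harmonic of the second: 2·151.6 = 303.2 Hz.
f_beat = |307.4 − 303.2| = 4.2 Hz.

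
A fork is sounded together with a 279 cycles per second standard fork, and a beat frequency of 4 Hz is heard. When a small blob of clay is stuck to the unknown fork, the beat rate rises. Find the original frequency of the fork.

|f − 279| = 4, so the fork was at either 275 Hz or 283 Hz.
Adding mass to a fork lowers its frequency; the adjustment lowers the fork's frequency.
The beat rate rose, so the adjustment moved the fork further from 279 Hz — it was already below the reference.

275 Hz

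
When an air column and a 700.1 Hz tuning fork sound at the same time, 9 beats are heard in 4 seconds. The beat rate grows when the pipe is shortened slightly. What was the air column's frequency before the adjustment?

Beat frequency = 9/4 = 2.25 Hz.
|f − 700.1| = 2.25, so the air column was at either 697.85 Hz or 702.35 Hz.
A shorter pipe has a higher fundamental; the adjustment raises the air column's frequency.
The beat rate rose, so the adjustment moved the air column further from 700.1 Hz — it was already above the reference.

702.35 Hz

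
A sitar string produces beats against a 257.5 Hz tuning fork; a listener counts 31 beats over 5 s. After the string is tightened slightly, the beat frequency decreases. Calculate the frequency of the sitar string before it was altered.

251.3 Hz

Beat frequency = 31/5 = 6.2 Hz.
|f − 257.5| = 6.2, so the sitar string was at either 251.3 Hz or 263.7 Hz.
Increasing tension raises a string's frequency; the adjustment raises the sitar string's frequency.
The beat rate fell, so the adjustment moved the sitar string toward 257.5 Hz — it must have started below the reference.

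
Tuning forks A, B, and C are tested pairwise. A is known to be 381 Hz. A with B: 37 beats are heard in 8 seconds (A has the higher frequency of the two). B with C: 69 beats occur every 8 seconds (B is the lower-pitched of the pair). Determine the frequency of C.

A–B: Beat frequency = 37/8 = 4.625 Hz.
B is below A, so f_B = 381 − 4.625 = 376.375 Hz.
B–C: Beat frequency = 69/8 = 8.625 Hz.
C is above B, so f_C = 376.375 + 8.625 = 385 Hz.

385 Hz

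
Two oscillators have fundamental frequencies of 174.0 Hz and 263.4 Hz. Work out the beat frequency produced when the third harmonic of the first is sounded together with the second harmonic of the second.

Third harmonic of the first: 3·174.0 = 522.0 Hz.
Second harmonic of the second: 2·263.4 = 526.8 Hz.
f_beat = |522.0 − 526.8| = 4.8 Hz.

4.8 Hz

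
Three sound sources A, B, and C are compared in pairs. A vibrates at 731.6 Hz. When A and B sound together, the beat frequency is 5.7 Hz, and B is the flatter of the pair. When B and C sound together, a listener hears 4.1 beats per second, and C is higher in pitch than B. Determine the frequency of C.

730 Hz

B is below A, so f_B = 731.6 − 5.7 = 725.9 Hz.
C is above B, so f_C = 725.9 + 4.1 = 730 Hz.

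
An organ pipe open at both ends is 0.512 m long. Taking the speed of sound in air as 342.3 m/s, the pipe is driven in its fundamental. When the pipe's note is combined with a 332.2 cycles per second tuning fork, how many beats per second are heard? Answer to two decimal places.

Open pipe: f_n = n·v/(2L) = 1·342.3/(2·0.512) = 334.2773 Hz.
f_beat = |334.2773 − 332.2| = 2.08 Hz.

2.08 Hz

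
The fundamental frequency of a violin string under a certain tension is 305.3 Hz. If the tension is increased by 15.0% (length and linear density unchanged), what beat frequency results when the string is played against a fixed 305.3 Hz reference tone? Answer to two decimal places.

For a string, f ∝ √T, so the new frequency is 305.3·√1.150 = 327.3978 Hz.
f_beat = |327.3978 − 305.3| = 22.10 Hz.

22.10 Hz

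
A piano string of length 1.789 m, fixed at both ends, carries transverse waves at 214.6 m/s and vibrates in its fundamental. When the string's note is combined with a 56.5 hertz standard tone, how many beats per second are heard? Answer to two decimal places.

For a string fixed at both ends, f_n = n·v/(2L) = 1·214.6/(2·1.789) = 59.9776 Hz.
f_beat = |59.9776 − 56.5| = 3.48 Hz.

3.48 Hz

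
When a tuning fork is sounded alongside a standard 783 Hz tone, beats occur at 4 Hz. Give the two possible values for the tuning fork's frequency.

779 Hz or 787 Hz

|f − 783| = 4, so f = 783 ± 4.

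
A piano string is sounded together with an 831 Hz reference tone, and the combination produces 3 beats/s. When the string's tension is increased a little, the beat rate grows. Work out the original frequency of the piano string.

|f − 831| = 3, so the piano string was at either 828 Hz or 834 Hz.
Higher tension means higher frequency; the adjustment raises the piano string's frequency.
The beat rate rose, so the adjustment moved the piano string further from 831 Hz — it was already above the reference.

834 Hz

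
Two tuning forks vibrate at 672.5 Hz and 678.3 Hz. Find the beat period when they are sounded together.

0.172 s

f_beat = |672.5 − 678.3| = 5.8 Hz.
Beat period T = 1 / f_beat = 1 / 5.8 s.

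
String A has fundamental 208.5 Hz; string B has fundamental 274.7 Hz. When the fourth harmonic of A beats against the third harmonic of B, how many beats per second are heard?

Fourth harmonic of the first: 4·208.5 = 834.0 Hz.
Third harmonic of the second: 3·274.7 = 824.1 Hz.
f_beat = |834.0 − 824.1| = 9.9 Hz.

9.9 Hz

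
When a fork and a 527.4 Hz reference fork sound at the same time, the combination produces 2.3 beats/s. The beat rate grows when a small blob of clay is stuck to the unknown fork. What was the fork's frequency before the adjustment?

|f − 527.4| = 2.3, so the fork was at either 525.1 Hz or 529.7 Hz.
Adding mass to a fork lowers its frequency; the adjustment lowers the fork's frequency.
The beat rate rose, so the adjustment moved the fork further from 527.4 Hz — it was already below the reference.

525.1 Hz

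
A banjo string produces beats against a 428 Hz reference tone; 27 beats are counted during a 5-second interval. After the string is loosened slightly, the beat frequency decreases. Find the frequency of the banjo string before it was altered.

433.4 Hz

Beat frequency = 27/5 = 5.4 Hz.
|f − 428| = 5.4, so the banjo string was at either 422.6 Hz or 433.4 Hz.
Reducing tension lowers a string's frequency; the adjustment lowers the banjo string's frequency.
The beat rate fell, so the adjustment moved the banjo string toward 428 Hz — it must have started above the reference.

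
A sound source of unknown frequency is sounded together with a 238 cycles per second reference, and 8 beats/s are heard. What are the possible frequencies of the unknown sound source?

|f − 238| = 8, so f = 238 ± 8.

230 Hz or 246 Hz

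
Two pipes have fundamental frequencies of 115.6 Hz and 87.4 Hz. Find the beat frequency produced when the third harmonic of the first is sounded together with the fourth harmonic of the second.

Third harmonic of the first: 3·115.6 = 346.8 Hz.
Fourth harmonic of the second: 4·87.4 = 349.6 Hz.
f_beat = |346.8 − 349.6| = 2.8 Hz.

2.8 Hz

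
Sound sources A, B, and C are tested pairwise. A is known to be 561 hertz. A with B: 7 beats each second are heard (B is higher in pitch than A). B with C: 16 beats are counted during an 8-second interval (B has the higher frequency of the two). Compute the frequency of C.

566 Hz

B is above A, so f_B = 561 + 7 = 568 Hz.
B–C: Beat frequency = 16/8 = 2 Hz.
C is below B, so f_C = 568 − 2 = 566 Hz.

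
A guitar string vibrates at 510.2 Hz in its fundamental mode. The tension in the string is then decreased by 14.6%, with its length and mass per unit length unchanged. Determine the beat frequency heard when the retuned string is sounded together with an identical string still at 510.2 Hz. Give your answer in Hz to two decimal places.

38.71 Hz

For a string, f ∝ √T, so the new frequency is 510.2·√0.854 = 471.4866 Hz.
f_beat = |471.4866 − 510.2| = 38.71 Hz.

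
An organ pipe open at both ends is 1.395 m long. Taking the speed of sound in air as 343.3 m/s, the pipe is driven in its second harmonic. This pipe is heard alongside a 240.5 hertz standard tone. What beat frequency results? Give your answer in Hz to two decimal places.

5.59 Hz

Open pipe: f_n = n·v/(2L) = 2·343.3/(2·1.395) = 246.0932 Hz.
f_beat = |246.0932 − 240.5| = 5.59 Hz.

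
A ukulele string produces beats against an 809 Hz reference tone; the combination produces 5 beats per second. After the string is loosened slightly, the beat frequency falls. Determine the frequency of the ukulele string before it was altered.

|f − 809| = 5, so the ukulele string was at either 804 Hz or 814 Hz.
Reducing tension lowers a string's frequency; the adjustment lowers the ukulele string's frequency.
The beat rate fell, so the adjustment moved the ukulele string toward 809 Hz — it must have started above the reference.

814 Hz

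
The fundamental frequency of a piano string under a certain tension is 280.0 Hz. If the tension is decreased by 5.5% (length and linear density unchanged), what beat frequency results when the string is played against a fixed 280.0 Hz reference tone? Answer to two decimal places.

7.81 Hz

For a string, f ∝ √T, so the new frequency is 280.0·√0.945 = 272.1911 Hz.
f_beat = |272.1911 − 280.0| = 7.81 Hz.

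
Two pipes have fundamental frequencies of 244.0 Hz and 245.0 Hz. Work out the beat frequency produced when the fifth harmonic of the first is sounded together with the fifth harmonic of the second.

5.0 Hz

Fifth harmonic of the first: 5·244.0 = 1220.0 Hz.
Fifth harmonic of the second: 5·245.0 = 1225.0 Hz.
f_beat = |1220.0 − 1225.0| = 5.0 Hz.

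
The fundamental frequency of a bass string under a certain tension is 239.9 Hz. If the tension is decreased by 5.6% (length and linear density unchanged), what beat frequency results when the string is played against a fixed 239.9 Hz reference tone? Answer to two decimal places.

For a string, f ∝ √T, so the new frequency is 239.9·√0.944 = 233.0860 Hz.
f_beat = |233.0860 − 239.9| = 6.81 Hz.

6.81 Hz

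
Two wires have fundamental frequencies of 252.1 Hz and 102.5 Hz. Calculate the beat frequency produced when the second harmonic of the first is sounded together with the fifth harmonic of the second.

Second harmonic of the first: 2·252.1 = 504.2 Hz.
Fifth harmonic of the second: 5·102.5 = 512.5 Hz.
f_beat = |504.2 − 512.5| = 8.3 Hz.

8.3 Hz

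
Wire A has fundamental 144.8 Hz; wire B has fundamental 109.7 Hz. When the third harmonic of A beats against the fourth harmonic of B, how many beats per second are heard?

Third harmonic of the first: 3·144.8 = 434.4 Hz.
Fourth harmonic of the second: 4·109.7 = 438.8 Hz.
f_beat = |434.4 − 438.8| = 4.4 Hz.

4.4 Hz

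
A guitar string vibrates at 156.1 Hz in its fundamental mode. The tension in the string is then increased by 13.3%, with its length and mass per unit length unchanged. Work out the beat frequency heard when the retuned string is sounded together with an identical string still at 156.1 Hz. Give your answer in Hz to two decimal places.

For a string, f ∝ √T, so the new frequency is 156.1·√1.133 = 166.1567 Hz.
f_beat = |166.1567 − 156.1| = 10.06 Hz.

10.06 Hz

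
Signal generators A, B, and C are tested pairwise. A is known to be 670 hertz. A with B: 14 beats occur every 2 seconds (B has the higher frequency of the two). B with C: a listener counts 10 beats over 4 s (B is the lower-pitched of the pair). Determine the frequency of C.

A–B: Beat frequency = 14/2 = 7 Hz.
B is above A, so f_B = 670 + 7 = 677 Hz.
B–C: Beat frequency = 10/4 = 2.5 Hz.
C is above B, so f_C = 677 + 2.5 = 679.5 Hz.

679.5 Hz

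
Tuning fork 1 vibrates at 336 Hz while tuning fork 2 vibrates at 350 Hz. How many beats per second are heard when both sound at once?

14 Hz

Beats arise from superposition of two nearby frequencies; the beat rate is |f₁ − f₂|.
|336 − 350| = 14 Hz.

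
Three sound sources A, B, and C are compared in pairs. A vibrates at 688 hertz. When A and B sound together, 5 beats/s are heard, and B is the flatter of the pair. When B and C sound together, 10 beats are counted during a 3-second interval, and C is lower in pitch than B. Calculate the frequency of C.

B is below A, so f_B = 688 − 5 = 683 Hz.
B–C: Beat frequency = 10/3 = 3.3333 Hz.
C is below B, so f_C = 683 − 3.3333 = 679.6667 Hz.

679.6667 Hz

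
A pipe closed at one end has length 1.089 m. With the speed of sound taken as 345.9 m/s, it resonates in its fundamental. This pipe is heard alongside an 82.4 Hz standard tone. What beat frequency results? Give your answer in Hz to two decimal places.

2.99 Hz

Closed pipe (odd harmonics): f_n = n·v/(4L) = 1·345.9/(4·1.089) = 79.4077 Hz.
f_beat = |79.4077 − 82.4| = 2.99 Hz.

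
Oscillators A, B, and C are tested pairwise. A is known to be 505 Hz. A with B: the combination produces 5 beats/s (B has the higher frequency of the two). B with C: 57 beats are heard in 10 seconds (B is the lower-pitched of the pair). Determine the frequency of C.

515.7 Hz

B is above A, so f_B = 505 + 5 = 510 Hz.
B–C: Beat frequency = 57/10 = 5.7 Hz.
C is above B, so f_C = 510 + 5.7 = 515.7 Hz.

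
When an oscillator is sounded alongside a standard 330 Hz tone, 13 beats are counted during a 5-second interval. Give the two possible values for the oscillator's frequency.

Beat frequency = 13/5 = 2.6 Hz.
|f − 330| = 2.6, so f = 330 ± 2.6.

327.4 Hz or 332.6 Hz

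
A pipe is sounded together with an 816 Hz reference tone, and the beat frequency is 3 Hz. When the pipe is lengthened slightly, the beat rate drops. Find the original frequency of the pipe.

819 Hz

|f − 816| = 3, so the pipe was at either 813 Hz or 819 Hz.
A longer pipe has a lower fundamental; the adjustment lowers the pipe's frequency.
The beat rate fell, so the adjustment moved the pipe toward 816 Hz — it must have started above the reference.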